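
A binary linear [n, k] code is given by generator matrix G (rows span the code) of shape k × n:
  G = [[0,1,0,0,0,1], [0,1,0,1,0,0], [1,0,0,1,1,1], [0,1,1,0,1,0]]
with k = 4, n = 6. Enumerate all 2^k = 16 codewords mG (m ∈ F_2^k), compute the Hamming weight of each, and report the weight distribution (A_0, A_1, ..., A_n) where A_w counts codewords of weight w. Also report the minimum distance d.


Weight distribution: A_0 = 1, A_2 = 4, A_3 = 6, A_4 = 3, A_5 = 2. Minimum distance d = 2.

Enumerate all 2^4 = 16 messages m ∈ F_2^4.
For each, compute codeword c = mG in F_2^6, then tally its weight.
  m = 0000 → c = 000000, weight = 0.
  m = 1000 → c = 010001, weight = 2.
  m = 0100 → c = 010100, weight = 2.
  m = 1100 → c = 000101, weight = 2.
  m = 0010 → c = 100111, weight = 4.
  m = 1010 → c = 110110, weight = 4.
  m = 0110 → c = 110011, weight = 4.
  m = 1110 → c = 100010, weight = 2.
  m = 0001 → c = 011010, weight = 3.
  m = 1001 → c = 001011, weight = 3.
  m = 0101 → c = 001110, weight = 3.
  m = 1101 → c = 011111, weight = 5.
  m = 0011 → c = 111101, weight = 5.
  m = 1011 → c = 101100, weight = 3.
  m = 0111 → c = 101001, weight = 3.
  m = 1111 → c = 111000, weight = 3.
Tally weights:
  weight 0: 1 codewords.
  weight 2: 4 codewords.
  weight 3: 6 codewords.
  weight 4: 3 codewords.
  weight 5: 2 codewords.
Minimum distance d = smallest w > 0 with A_w > 0 = 2.
Sanity: Σ A_w = 16 = 2^4 = 16 ✓.


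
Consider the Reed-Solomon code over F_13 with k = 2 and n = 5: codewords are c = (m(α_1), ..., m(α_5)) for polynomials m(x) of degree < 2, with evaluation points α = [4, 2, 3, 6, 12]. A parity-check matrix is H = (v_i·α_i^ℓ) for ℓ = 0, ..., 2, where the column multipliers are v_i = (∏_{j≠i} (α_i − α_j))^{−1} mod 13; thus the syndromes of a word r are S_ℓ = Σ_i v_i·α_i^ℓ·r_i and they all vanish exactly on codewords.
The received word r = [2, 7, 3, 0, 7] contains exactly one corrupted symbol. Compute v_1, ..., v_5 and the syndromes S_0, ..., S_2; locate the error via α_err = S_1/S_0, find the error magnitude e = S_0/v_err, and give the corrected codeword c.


S = (8, 3, 6), error at position 2, error magnitude e = 3, c = [2, 4, 3, 0, 7].

Step 1: column multipliers v_i = (∏_{j≠i}(α_i − α_j))^{−1} mod 13.
  i = 1 (α = 4): (4−2)(4−3)(4−6)(4−12) = 2·1·(−2)·(−8) = 32 ≡ 6, so v_1 = 6^{−1} = 11 (mod 13).
  i = 2 (α = 2): (2−4)(2−3)(2−6)(2−12) = (−2)·(−1)·(−4)·(−10) = 80 ≡ 2, so v_2 = 2^{−1} = 7 (mod 13).
  i = 3 (α = 3): (3−4)(3−2)(3−6)(3−12) = (−1)·1·(−3)·(−9) = −27 ≡ 12, so v_3 = 12^{−1} = 12 (mod 13).
  i = 4 (α = 6): (6−4)(6−2)(6−3)(6−12) = 2·4·3·(−6) = −144 ≡ 12, so v_4 = 12^{−1} = 12 (mod 13).
  i = 5 (α = 12): (12−4)(12−2)(12−3)(12−6) = 8·10·9·6 = 4320 ≡ 4, so v_5 = 4^{−1} = 10 (mod 13).
  v = [11, 7, 12, 12, 10].
Step 2: syndromes of r = [2, 7, 3, 0, 7] (all sums mod 13).
  S_0 = Σ v_i r_i = 11·2 + 7·7 + 12·3 + 12·0 + 10·7 = 177 ≡ 8.
  S_1 = Σ v_i α_i r_i = 11·4·2 + 7·2·7 + 12·3·3 + 12·6·0 + 10·12·7 = 1134 ≡ 3.
  α_i^2 mod 13 = [3, 4, 9, 10, 1].
  S_2 = Σ v_i α_i^2 r_i = 11·3·2 + 7·4·7 + 12·9·3 + 12·10·0 + 10·1·7 = 656 ≡ 6.
  S = (8, 3, 6) ≠ 0, so r is not a codeword (an error is present).
Step 3: locate the error. For a single error e at position i, S_ℓ = v_i·e·α_i^ℓ, so α_err = S_1/S_0.
  S_0^{−1} = 8^{−1} = 5 (mod 13), so α_err = 3·5 = 15 ≡ 2 = α_2. Error position i = 2.
  Consistency check: S_2/S_1 = 6·9 = 54 ≡ 2 = α_err ✓ (single-error assumption holds).
Step 4: error magnitude e = S_0/v_2 = S_0·∏_{j≠2}(α_2 − α_j) = 8·2 = 16 ≡ 3 (mod 13).
Step 5: correct position 2: c_2 = r_2 − e = 7 − 3 ≡ 4 (mod 13). Hence c = [2, 4, 3, 0, 7].
  Check: interpolating c through the α_i gives m(x) = 6 + 12·x (degree < 2) with m(α_i) = c_i for every i, so c is indeed a codeword.


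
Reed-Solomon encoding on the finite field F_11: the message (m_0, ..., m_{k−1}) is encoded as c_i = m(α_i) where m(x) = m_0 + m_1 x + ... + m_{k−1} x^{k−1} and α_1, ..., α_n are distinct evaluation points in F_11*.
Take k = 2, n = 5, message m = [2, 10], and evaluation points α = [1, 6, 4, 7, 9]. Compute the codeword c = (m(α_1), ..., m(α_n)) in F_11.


c = [1, 7, 9, 6, 4]

Message polynomial: m(x) = 2 + 10·x (mod 11).
For each evaluation point α_i, compute m(α_i) mod 11:
  α_1 = 1: Horner steps 10 → 1, so m(1) = 1.
  α_2 = 6: Horner steps 10 → 7, so m(6) = 7.
  α_3 = 4: Horner steps 10 → 9, so m(4) = 9.
  α_4 = 7: Horner steps 10 → 6, so m(7) = 6.
  α_5 = 9: Horner steps 10 → 4, so m(9) = 4.
Codeword c = [1, 7, 9, 6, 4] ∈ F_11^5.


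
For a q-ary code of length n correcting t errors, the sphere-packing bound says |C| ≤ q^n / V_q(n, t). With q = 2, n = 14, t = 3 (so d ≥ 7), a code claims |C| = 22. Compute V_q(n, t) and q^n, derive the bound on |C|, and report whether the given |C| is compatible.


V_q(n, t) = 470, q^n = 16384, Hamming bound = 34, |C| = 22 ≤ bound (satisfied).

Step 1: Compute V_q(n, t) = Σ_{j=0}^3 C(n, j) (q−1)^j.
  j = 0: C(14,0)·(1)^0 = 1·1 = 1.
  j = 1: C(14,1)·(1)^1 = 14·1 = 14.
  j = 2: C(14,2)·(1)^2 = 91·1 = 91.
  j = 3: C(14,3)·(1)^3 = 364·1 = 364.
  V_q(n, t) = 1 + 14 + 91 + 364 = 470.
Step 2: q^n = 2^14 = 16384.
Step 3: Hamming bound ⌊q^n / V_q(n,t)⌋ = ⌊16384/470⌋ = 34.
Step 4: Compare |C| = 22 to 34: satisfied.
The claimed |C| lies below the Hamming bound.


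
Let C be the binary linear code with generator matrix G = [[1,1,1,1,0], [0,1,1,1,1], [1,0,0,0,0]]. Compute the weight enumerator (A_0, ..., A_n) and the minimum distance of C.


Weight distribution: A_0 = 1, A_1 = 2, A_2 = 1, A_3 = 1, A_4 = 2, A_5 = 1. Minimum distance d = 1.

Enumerate all 2^3 = 8 messages m ∈ F_2^3.
For each, compute codeword c = mG in F_2^5, then tally its weight.
  m = 000 → c = 00000, weight = 0.
  m = 100 → c = 11110, weight = 4.
  m = 010 → c = 01111, weight = 4.
  m = 110 → c = 10001, weight = 2.
  m = 001 → c = 10000, weight = 1.
  m = 101 → c = 01110, weight = 3.
  m = 011 → c = 11111, weight = 5.
  m = 111 → c = 00001, weight = 1.
Tally weights:
  weight 0: 1 codewords.
  weight 1: 2 codewords.
  weight 2: 1 codewords.
  weight 3: 1 codewords.
  weight 4: 2 codewords.
  weight 5: 1 codewords.
Minimum distance d = smallest w > 0 with A_w > 0 = 1.
Sanity: Σ A_w = 8 = 2^3 = 8 ✓.


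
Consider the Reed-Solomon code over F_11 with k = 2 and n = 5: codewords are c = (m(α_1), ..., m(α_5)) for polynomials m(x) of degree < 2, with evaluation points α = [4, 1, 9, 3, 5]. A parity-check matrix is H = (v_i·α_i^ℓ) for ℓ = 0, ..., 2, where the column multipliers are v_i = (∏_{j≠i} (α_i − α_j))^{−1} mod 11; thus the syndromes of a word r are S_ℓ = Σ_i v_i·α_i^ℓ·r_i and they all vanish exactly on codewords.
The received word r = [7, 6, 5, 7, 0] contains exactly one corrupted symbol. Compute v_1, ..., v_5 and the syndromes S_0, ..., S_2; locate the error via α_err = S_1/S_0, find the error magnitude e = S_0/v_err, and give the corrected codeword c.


S = (9, 5, 4), error at position 4, error magnitude e = 4, c = [7, 6, 5, 3, 0].

Step 1: column multipliers v_i = (∏_{j≠i}(α_i − α_j))^{−1} mod 11.
  i = 1 (α = 4): (4−1)(4−9)(4−3)(4−5) = 3·(−5)·1·(−1) = 15 ≡ 4, so v_1 = 4^{−1} = 3 (mod 11).
  i = 2 (α = 1): (1−4)(1−9)(1−3)(1−5) = (−3)·(−8)·(−2)·(−4) = 192 ≡ 5, so v_2 = 5^{−1} = 9 (mod 11).
  i = 3 (α = 9): (9−4)(9−1)(9−3)(9−5) = 5·8·6·4 = 960 ≡ 3, so v_3 = 3^{−1} = 4 (mod 11).
  i = 4 (α = 3): (3−4)(3−1)(3−9)(3−5) = (−1)·2·(−6)·(−2) = −24 ≡ 9, so v_4 = 9^{−1} = 5 (mod 11).
  i = 5 (α = 5): (5−4)(5−1)(5−9)(5−3) = 1·4·(−4)·2 = −32 ≡ 1, so v_5 = 1^{−1} = 1 (mod 11).
  v = [3, 9, 4, 5, 1].
Step 2: syndromes of r = [7, 6, 5, 7, 0] (all sums mod 11).
  S_0 = Σ v_i r_i = 3·7 + 9·6 + 4·5 + 5·7 + 1·0 = 130 ≡ 9.
  S_1 = Σ v_i α_i r_i = 3·4·7 + 9·1·6 + 4·9·5 + 5·3·7 + 1·5·0 = 423 ≡ 5.
  α_i^2 mod 11 = [5, 1, 4, 9, 3].
  S_2 = Σ v_i α_i^2 r_i = 3·5·7 + 9·1·6 + 4·4·5 + 5·9·7 + 1·3·0 = 554 ≡ 4.
  S = (9, 5, 4) ≠ 0, so r is not a codeword (an error is present).
Step 3: locate the error. For a single error e at position i, S_ℓ = v_i·e·α_i^ℓ, so α_err = S_1/S_0.
  S_0^{−1} = 9^{−1} = 5 (mod 11), so α_err = 5·5 = 25 ≡ 3 = α_4. Error position i = 4.
  Consistency check: S_2/S_1 = 4·9 = 36 ≡ 3 = α_err ✓ (single-error assumption holds).
Step 4: error magnitude e = S_0/v_4 = S_0·∏_{j≠4}(α_4 − α_j) = 9·9 = 81 ≡ 4 (mod 11).
Step 5: correct position 4: c_4 = r_4 − e = 7 − 4 ≡ 3 (mod 11). Hence c = [7, 6, 5, 3, 0].
  Check: interpolating c through the α_i gives m(x) = 2 + 4·x (degree < 2) with m(α_i) = c_i for every i, so c is indeed a codeword.


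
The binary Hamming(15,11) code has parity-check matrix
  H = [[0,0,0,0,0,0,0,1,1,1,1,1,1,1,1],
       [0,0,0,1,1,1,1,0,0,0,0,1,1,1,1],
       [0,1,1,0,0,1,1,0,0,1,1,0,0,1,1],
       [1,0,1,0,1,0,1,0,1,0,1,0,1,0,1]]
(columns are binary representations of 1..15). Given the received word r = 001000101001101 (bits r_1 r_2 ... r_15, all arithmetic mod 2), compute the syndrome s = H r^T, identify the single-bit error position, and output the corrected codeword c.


s = (0, 0, 1, 1)^T, error position = 3, corrected codeword c = 000000101001101

Compute s = H r^T mod 2 one row at a time:
  s_1 = 0 + 1 + 0 + 0 + 1 + 1 + 0 + 1 = 4 ≡ 0 (mod 2).
  s_2 = 0 + 0 + 0 + 1 + 1 + 1 + 0 + 1 = 4 ≡ 0 (mod 2).
  s_3 = 0 + 1 + 0 + 1 + 0 + 0 + 0 + 1 = 3 ≡ 1 (mod 2).
  s_4 = 0 + 1 + 0 + 1 + 1 + 0 + 1 + 1 = 5 ≡ 1 (mod 2).
s = (0, 0, 1, 1)^T — this equals column 3 of H (binary 0011), so error is at position 3.
Correct: flip bit 3 of r = 001000101001101 to get c = 000000101001101.


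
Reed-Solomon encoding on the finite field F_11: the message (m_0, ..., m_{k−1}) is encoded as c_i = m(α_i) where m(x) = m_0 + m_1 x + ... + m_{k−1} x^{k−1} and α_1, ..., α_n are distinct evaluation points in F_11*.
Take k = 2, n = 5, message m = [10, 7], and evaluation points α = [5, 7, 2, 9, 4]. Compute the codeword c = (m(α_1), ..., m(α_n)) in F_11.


c = [1, 4, 2, 7, 5]

Message polynomial: m(x) = 10 + 7·x (mod 11).
For each evaluation point α_i, compute m(α_i) mod 11:
  α_1 = 5: Horner steps 7 → 1, so m(5) = 1.
  α_2 = 7: Horner steps 7 → 4, so m(7) = 4.
  α_3 = 2: Horner steps 7 → 2, so m(2) = 2.
  α_4 = 9: Horner steps 7 → 7, so m(9) = 7.
  α_5 = 4: Horner steps 7 → 5, so m(4) = 5.
Codeword c = [1, 4, 2, 7, 5] ∈ F_11^5.


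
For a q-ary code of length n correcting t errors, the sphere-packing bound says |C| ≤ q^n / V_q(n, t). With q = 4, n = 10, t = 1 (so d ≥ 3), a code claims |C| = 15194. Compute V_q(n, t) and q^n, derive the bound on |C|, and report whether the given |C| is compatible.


V_q(n, t) = 31, q^n = 1048576, Hamming bound = 33825, |C| = 15194 ≤ bound (satisfied).

Step 1: Compute V_q(n, t) = Σ_{j=0}^1 C(n, j) (q−1)^j.
  j = 0: C(10,0)·(3)^0 = 1·1 = 1.
  j = 1: C(10,1)·(3)^1 = 10·3 = 30.
  V_q(n, t) = 1 + 30 = 31.
Step 2: q^n = 4^10 = 1048576.
Step 3: Hamming bound ⌊q^n / V_q(n,t)⌋ = ⌊1048576/31⌋ = 33825.
Step 4: Compare |C| = 15194 to 33825: satisfied.
The claimed |C| lies below the Hamming bound.


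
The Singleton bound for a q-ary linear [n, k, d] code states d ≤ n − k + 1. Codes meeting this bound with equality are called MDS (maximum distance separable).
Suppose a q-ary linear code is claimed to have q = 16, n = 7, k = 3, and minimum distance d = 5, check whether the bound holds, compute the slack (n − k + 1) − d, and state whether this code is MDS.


Singleton RHS = n − k + 1 = 5, slack = 0, bound satisfied, MDS.

Singleton bound: d ≤ n − k + 1.
Here n = 7, k = 3, so n − k + 1 = 5.
Given d = 5, check d ≤ 5: YES.
Slack = (n − k + 1) − d = 0.
The code is MDS (slack = 0).
Description: the claimed parameters are [7, 3, 5]_16; such a code would be MDS (meets Singleton bound).


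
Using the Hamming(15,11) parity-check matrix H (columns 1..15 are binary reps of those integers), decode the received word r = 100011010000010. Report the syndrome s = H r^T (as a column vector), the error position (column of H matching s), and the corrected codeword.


s = (0, 1, 0, 0)^T, error position = 4, corrected codeword c = 100111010000010

Compute s = H r^T mod 2 one row at a time:
  s_1 = 1 + 0 + 0 + 0 + 0 + 0 + 1 + 0 = 2 ≡ 0 (mod 2).
  s_2 = 0 + 1 + 1 + 0 + 0 + 0 + 1 + 0 = 3 ≡ 1 (mod 2).
  s_3 = 0 + 0 + 1 + 0 + 0 + 0 + 1 + 0 = 2 ≡ 0 (mod 2).
  s_4 = 1 + 0 + 1 + 0 + 0 + 0 + 0 + 0 = 2 ≡ 0 (mod 2).
s = (0, 1, 0, 0)^T — this equals column 4 of H (binary 0100), so error is at position 4.
Correct: flip bit 4 of r = 100011010000010 to get c = 100111010000010.


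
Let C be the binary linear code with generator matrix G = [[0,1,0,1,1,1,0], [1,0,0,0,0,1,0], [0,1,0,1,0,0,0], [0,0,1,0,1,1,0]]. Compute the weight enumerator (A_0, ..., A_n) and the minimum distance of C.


Weight distribution: A_0 = 1, A_1 = 1, A_2 = 4, A_3 = 4, A_4 = 3, A_5 = 3. Minimum distance d = 1.

Enumerate all 2^4 = 16 messages m ∈ F_2^4.
For each, compute codeword c = mG in F_2^7, then tally its weight.
  m = 0000 → c = 0000000, weight = 0.
  m = 1000 → c = 0101110, weight = 4.
  m = 0100 → c = 1000010, weight = 2.
  m = 1100 → c = 1101100, weight = 4.
  m = 0010 → c = 0101000, weight = 2.
  m = 1010 → c = 0000110, weight = 2.
  m = 0110 → c = 1101010, weight = 4.
  m = 1110 → c = 1000100, weight = 2.
  m = 0001 → c = 0010110, weight = 3.
  m = 1001 → c = 0111000, weight = 3.
  m = 0101 → c = 1010100, weight = 3.
  m = 1101 → c = 1111010, weight = 5.
  m = 0011 → c = 0111110, weight = 5.
  m = 1011 → c = 0010000, weight = 1.
  m = 0111 → c = 1111100, weight = 5.
  m = 1111 → c = 1010010, weight = 3.
Tally weights:
  weight 0: 1 codewords.
  weight 1: 1 codewords.
  weight 2: 4 codewords.
  weight 3: 4 codewords.
  weight 4: 3 codewords.
  weight 5: 3 codewords.
Minimum distance d = smallest w > 0 with A_w > 0 = 1.
Sanity: Σ A_w = 16 = 2^4 = 16 ✓.


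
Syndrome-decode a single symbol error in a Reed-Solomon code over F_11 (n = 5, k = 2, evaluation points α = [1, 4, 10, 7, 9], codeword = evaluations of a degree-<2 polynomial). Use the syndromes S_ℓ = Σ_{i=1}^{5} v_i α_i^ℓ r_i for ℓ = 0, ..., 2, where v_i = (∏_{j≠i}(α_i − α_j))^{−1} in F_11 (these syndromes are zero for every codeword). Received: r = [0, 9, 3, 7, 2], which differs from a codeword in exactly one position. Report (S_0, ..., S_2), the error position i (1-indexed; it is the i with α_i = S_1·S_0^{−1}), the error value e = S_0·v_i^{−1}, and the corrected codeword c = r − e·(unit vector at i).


S = (8, 3, 8), error at position 3, error magnitude e = 9, c = [0, 9, 5, 7, 2].

Step 1: column multipliers v_i = (∏_{j≠i}(α_i − α_j))^{−1} mod 11.
  i = 1 (α = 1): (1−4)(1−10)(1−7)(1−9) = (−3)·(−9)·(−6)·(−8) = 1296 ≡ 9, so v_1 = 9^{−1} = 5 (mod 11).
  i = 2 (α = 4): (4−1)(4−10)(4−7)(4−9) = 3·(−6)·(−3)·(−5) = −270 ≡ 5, so v_2 = 5^{−1} = 9 (mod 11).
  i = 3 (α = 10): (10−1)(10−4)(10−7)(10−9) = 9·6·3·1 = 162 ≡ 8, so v_3 = 8^{−1} = 7 (mod 11).
  i = 4 (α = 7): (7−1)(7−4)(7−10)(7−9) = 6·3·(−3)·(−2) = 108 ≡ 9, so v_4 = 9^{−1} = 5 (mod 11).
  i = 5 (α = 9): (9−1)(9−4)(9−10)(9−7) = 8·5·(−1)·2 = −80 ≡ 8, so v_5 = 8^{−1} = 7 (mod 11).
  v = [5, 9, 7, 5, 7].
Step 2: syndromes of r = [0, 9, 3, 7, 2] (all sums mod 11).
  S_0 = Σ v_i r_i = 5·0 + 9·9 + 7·3 + 5·7 + 7·2 = 151 ≡ 8.
  S_1 = Σ v_i α_i r_i = 5·1·0 + 9·4·9 + 7·10·3 + 5·7·7 + 7·9·2 = 905 ≡ 3.
  α_i^2 mod 11 = [1, 5, 1, 5, 4].
  S_2 = Σ v_i α_i^2 r_i = 5·1·0 + 9·5·9 + 7·1·3 + 5·5·7 + 7·4·2 = 657 ≡ 8.
  S = (8, 3, 8) ≠ 0, so r is not a codeword (an error is present).
Step 3: locate the error. For a single error e at position i, S_ℓ = v_i·e·α_i^ℓ, so α_err = S_1/S_0.
  S_0^{−1} = 8^{−1} = 7 (mod 11), so α_err = 3·7 = 21 ≡ 10 = α_3. Error position i = 3.
  Consistency check: S_2/S_1 = 8·4 = 32 ≡ 10 = α_err ✓ (single-error assumption holds).
Step 4: error magnitude e = S_0/v_3 = S_0·∏_{j≠3}(α_3 − α_j) = 8·8 = 64 ≡ 9 (mod 11).
Step 5: correct position 3: c_3 = r_3 − e = 3 − 9 ≡ 5 (mod 11). Hence c = [0, 9, 5, 7, 2].
  Check: interpolating c through the α_i gives m(x) = 8 + 3·x (degree < 2) with m(α_i) = c_i for every i, so c is indeed a codeword.


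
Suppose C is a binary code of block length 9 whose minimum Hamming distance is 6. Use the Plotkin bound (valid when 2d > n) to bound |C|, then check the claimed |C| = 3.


Plotkin bound M ≤ 4; given |C| = 3 ≤ bound (satisfied).

Check applicability: 2d = 12, n = 9.
2d − n = 3 > 0, so Plotkin applies.
Compute d/(2d−n) = 6/3 ≈ 2.0000.
⌊d/(2d−n)⌋ = 2.
Plotkin bound: M ≤ 2·2 = 4.
Given |C| = 3, check: satisfied.
This |C| is below the Plotkin bound.


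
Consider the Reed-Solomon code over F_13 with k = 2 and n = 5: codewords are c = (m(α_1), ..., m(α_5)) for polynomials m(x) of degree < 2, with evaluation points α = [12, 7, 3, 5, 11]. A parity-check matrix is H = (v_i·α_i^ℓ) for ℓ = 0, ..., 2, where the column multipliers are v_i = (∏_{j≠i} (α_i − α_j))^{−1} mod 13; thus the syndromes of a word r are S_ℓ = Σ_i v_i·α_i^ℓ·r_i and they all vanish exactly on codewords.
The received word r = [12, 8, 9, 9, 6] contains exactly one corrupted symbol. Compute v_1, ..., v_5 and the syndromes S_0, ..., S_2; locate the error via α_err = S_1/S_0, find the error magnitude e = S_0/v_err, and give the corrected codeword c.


S = (3, 9, 1), error at position 3, error magnitude e = 12, c = [12, 8, 10, 9, 6].

Step 1: column multipliers v_i = (∏_{j≠i}(α_i − α_j))^{−1} mod 13.
  i = 1 (α = 12): (12−7)(12−3)(12−5)(12−11) = 5·9·7·1 = 315 ≡ 3, so v_1 = 3^{−1} = 9 (mod 13).
  i = 2 (α = 7): (7−12)(7−3)(7−5)(7−11) = (−5)·4·2·(−4) = 160 ≡ 4, so v_2 = 4^{−1} = 10 (mod 13).
  i = 3 (α = 3): (3−12)(3−7)(3−5)(3−11) = (−9)·(−4)·(−2)·(−8) = 576 ≡ 4, so v_3 = 4^{−1} = 10 (mod 13).
  i = 4 (α = 5): (5−12)(5−7)(5−3)(5−11) = (−7)·(−2)·2·(−6) = −168 ≡ 1, so v_4 = 1^{−1} = 1 (mod 13).
  i = 5 (α = 11): (11−12)(11−7)(11−3)(11−5) = (−1)·4·8·6 = −192 ≡ 3, so v_5 = 3^{−1} = 9 (mod 13).
  v = [9, 10, 10, 1, 9].
Step 2: syndromes of r = [12, 8, 9, 9, 6] (all sums mod 13).
  S_0 = Σ v_i r_i = 9·12 + 10·8 + 10·9 + 1·9 + 9·6 = 341 ≡ 3.
  S_1 = Σ v_i α_i r_i = 9·12·12 + 10·7·8 + 10·3·9 + 1·5·9 + 9·11·6 = 2765 ≡ 9.
  α_i^2 mod 13 = [1, 10, 9, 12, 4].
  S_2 = Σ v_i α_i^2 r_i = 9·1·12 + 10·10·8 + 10·9·9 + 1·12·9 + 9·4·6 = 2042 ≡ 1.
  S = (3, 9, 1) ≠ 0, so r is not a codeword (an error is present).
Step 3: locate the error. For a single error e at position i, S_ℓ = v_i·e·α_i^ℓ, so α_err = S_1/S_0.
  S_0^{−1} = 3^{−1} = 9 (mod 13), so α_err = 9·9 = 81 ≡ 3 = α_3. Error position i = 3.
  Consistency check: S_2/S_1 = 1·3 = 3 ≡ 3 = α_err ✓ (single-error assumption holds).
Step 4: error magnitude e = S_0/v_3 = S_0·∏_{j≠3}(α_3 − α_j) = 3·4 = 12 ≡ 12 (mod 13).
Step 5: correct position 3: c_3 = r_3 − e = 9 − 12 ≡ 10 (mod 13). Hence c = [12, 8, 10, 9, 6].
  Check: interpolating c through the α_i gives m(x) = 5 + 6·x (degree < 2) with m(α_i) = c_i for every i, so c is indeed a codeword.


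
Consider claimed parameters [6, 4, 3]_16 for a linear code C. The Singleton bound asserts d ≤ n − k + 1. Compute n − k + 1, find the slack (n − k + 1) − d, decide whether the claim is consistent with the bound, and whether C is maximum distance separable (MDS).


Singleton RHS = n − k + 1 = 3, slack = 0, bound satisfied, MDS.

Singleton bound: d ≤ n − k + 1.
Here n = 6, k = 4, so n − k + 1 = 3.
Given d = 3, check d ≤ 3: YES.
Slack = (n − k + 1) − d = 0.
The code is MDS (slack = 0).
Description: the claimed parameters are [6, 4, 3]_16; such a code would be MDS (meets Singleton bound).


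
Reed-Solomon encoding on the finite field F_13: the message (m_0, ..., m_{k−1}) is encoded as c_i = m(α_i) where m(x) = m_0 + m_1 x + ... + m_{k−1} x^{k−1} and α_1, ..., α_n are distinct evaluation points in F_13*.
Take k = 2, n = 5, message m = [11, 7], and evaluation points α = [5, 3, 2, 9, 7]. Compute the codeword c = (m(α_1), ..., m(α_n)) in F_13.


c = [7, 6, 12, 9, 8]

Message polynomial: m(x) = 11 + 7·x (mod 13).
For each evaluation point α_i, compute m(α_i) mod 13:
  α_1 = 5: Horner steps 7 → 7, so m(5) = 7.
  α_2 = 3: Horner steps 7 → 6, so m(3) = 6.
  α_3 = 2: Horner steps 7 → 12, so m(2) = 12.
  α_4 = 9: Horner steps 7 → 9, so m(9) = 9.
  α_5 = 7: Horner steps 7 → 8, so m(7) = 8.
Codeword c = [7, 6, 12, 9, 8] ∈ F_13^5.


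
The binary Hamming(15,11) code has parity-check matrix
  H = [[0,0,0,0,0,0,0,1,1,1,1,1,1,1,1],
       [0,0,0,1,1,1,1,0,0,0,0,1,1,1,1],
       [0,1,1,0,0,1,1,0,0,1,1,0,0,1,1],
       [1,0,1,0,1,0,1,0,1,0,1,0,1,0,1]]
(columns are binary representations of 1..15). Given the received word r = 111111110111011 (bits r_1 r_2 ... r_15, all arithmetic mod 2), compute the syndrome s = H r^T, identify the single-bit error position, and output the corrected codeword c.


s = (0, 1, 0, 0)^T, error position = 4, corrected codeword c = 111011110111011

Compute s = H r^T mod 2 one row at a time:
  s_1 = 1 + 0 + 1 + 1 + 1 + 0 + 1 + 1 = 6 ≡ 0 (mod 2).
  s_2 = 1 + 1 + 1 + 1 + 1 + 0 + 1 + 1 = 7 ≡ 1 (mod 2).
  s_3 = 1 + 1 + 1 + 1 + 1 + 1 + 1 + 1 = 8 ≡ 0 (mod 2).
  s_4 = 1 + 1 + 1 + 1 + 0 + 1 + 0 + 1 = 6 ≡ 0 (mod 2).
s = (0, 1, 0, 0)^T — this equals column 4 of H (binary 0100), so error is at position 4.
Correct: flip bit 4 of r = 111111110111011 to get c = 111011110111011.


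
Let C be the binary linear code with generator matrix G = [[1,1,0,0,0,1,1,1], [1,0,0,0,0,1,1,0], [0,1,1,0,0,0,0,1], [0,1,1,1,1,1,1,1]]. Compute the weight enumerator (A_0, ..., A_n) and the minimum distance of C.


Weight distribution: A_0 = 1, A_1 = 1, A_2 = 1, A_3 = 3, A_4 = 3, A_5 = 3, A_6 = 3, A_7 = 1. Minimum distance d = 1.

Enumerate all 2^4 = 16 messages m ∈ F_2^4.
For each, compute codeword c = mG in F_2^8, then tally its weight.
  m = 0000 → c = 00000000, weight = 0.
  m = 1000 → c = 11000111, weight = 5.
  m = 0100 → c = 10000110, weight = 3.
  m = 1100 → c = 01000001, weight = 2.
  m = 0010 → c = 01100001, weight = 3.
  m = 1010 → c = 10100110, weight = 4.
  m = 0110 → c = 11100111, weight = 6.
  m = 1110 → c = 00100000, weight = 1.
  m = 0001 → c = 01111111, weight = 7.
  m = 1001 → c = 10111000, weight = 4.
  m = 0101 → c = 11111001, weight = 6.
  m = 1101 → c = 00111110, weight = 5.
  m = 0011 → c = 00011110, weight = 4.
  m = 1011 → c = 11011001, weight = 5.
  m = 0111 → c = 10011000, weight = 3.
  m = 1111 → c = 01011111, weight = 6.
Tally weights:
  weight 0: 1 codewords.
  weight 1: 1 codewords.
  weight 2: 1 codewords.
  weight 3: 3 codewords.
  weight 4: 3 codewords.
  weight 5: 3 codewords.
  weight 6: 3 codewords.
  weight 7: 1 codewords.
Minimum distance d = smallest w > 0 with A_w > 0 = 1.
Sanity: Σ A_w = 16 = 2^4 = 16 ✓.


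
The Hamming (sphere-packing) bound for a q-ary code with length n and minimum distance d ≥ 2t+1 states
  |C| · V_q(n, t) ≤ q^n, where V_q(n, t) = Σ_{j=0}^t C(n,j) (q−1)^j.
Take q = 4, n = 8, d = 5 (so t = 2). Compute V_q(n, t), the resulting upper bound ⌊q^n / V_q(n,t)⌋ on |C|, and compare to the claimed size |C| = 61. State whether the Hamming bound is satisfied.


V_q(n, t) = 277, q^n = 65536, Hamming bound = 236, |C| = 61 ≤ bound (satisfied).

Step 1: Compute V_q(n, t) = Σ_{j=0}^2 C(n, j) (q−1)^j.
  j = 0: C(8,0)·(3)^0 = 1·1 = 1.
  j = 1: C(8,1)·(3)^1 = 8·3 = 24.
  j = 2: C(8,2)·(3)^2 = 28·9 = 252.
  V_q(n, t) = 1 + 24 + 252 = 277.
Step 2: q^n = 4^8 = 65536.
Step 3: Hamming bound ⌊q^n / V_q(n,t)⌋ = ⌊65536/277⌋ = 236.
Step 4: Compare |C| = 61 to 236: satisfied.
The claimed |C| lies below the Hamming bound.


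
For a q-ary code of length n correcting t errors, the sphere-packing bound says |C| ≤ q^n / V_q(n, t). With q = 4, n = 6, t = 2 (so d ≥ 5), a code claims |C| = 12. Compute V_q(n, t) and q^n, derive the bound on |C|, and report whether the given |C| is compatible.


V_q(n, t) = 154, q^n = 4096, Hamming bound = 26, |C| = 12 ≤ bound (satisfied).

Step 1: Compute V_q(n, t) = Σ_{j=0}^2 C(n, j) (q−1)^j.
  j = 0: C(6,0)·(3)^0 = 1·1 = 1.
  j = 1: C(6,1)·(3)^1 = 6·3 = 18.
  j = 2: C(6,2)·(3)^2 = 15·9 = 135.
  V_q(n, t) = 1 + 18 + 135 = 154.
Step 2: q^n = 4^6 = 4096.
Step 3: Hamming bound ⌊q^n / V_q(n,t)⌋ = ⌊4096/154⌋ = 26.
Step 4: Compare |C| = 12 to 26: satisfied.
The claimed |C| lies below the Hamming bound.


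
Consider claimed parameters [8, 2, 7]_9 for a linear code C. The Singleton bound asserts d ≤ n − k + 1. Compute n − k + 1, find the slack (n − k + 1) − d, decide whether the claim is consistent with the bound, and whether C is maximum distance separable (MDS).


Singleton RHS = n − k + 1 = 7, slack = 0, bound satisfied, MDS.

Singleton bound: d ≤ n − k + 1.
Here n = 8, k = 2, so n − k + 1 = 7.
Given d = 7, check d ≤ 7: YES.
Slack = (n − k + 1) − d = 0.
The code is MDS (slack = 0).
Description: the claimed parameters are [8, 2, 7]_9; such a code would be MDS (meets Singleton bound).


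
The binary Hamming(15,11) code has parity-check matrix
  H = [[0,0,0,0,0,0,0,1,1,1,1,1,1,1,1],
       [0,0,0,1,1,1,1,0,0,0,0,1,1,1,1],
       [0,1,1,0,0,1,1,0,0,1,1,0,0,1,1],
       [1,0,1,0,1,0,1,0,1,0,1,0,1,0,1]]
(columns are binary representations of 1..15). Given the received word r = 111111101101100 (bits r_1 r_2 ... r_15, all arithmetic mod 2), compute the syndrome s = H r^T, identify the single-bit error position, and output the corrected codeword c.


s = (0, 0, 1, 0)^T, error position = 2, corrected codeword c = 101111101101100

Compute s = H r^T mod 2 one row at a time:
  s_1 = 0 + 1 + 1 + 0 + 1 + 1 + 0 + 0 = 4 ≡ 0 (mod 2).
  s_2 = 1 + 1 + 1 + 1 + 1 + 1 + 0 + 0 = 6 ≡ 0 (mod 2).
  s_3 = 1 + 1 + 1 + 1 + 1 + 0 + 0 + 0 = 5 ≡ 1 (mod 2).
  s_4 = 1 + 1 + 1 + 1 + 1 + 0 + 1 + 0 = 6 ≡ 0 (mod 2).
s = (0, 0, 1, 0)^T — this equals column 2 of H (binary 0010), so error is at position 2.
Correct: flip bit 2 of r = 111111101101100 to get c = 101111101101100.


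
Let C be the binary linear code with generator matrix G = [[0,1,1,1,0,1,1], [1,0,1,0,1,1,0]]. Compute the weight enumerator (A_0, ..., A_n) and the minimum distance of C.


Weight distribution: A_0 = 1, A_4 = 1, A_5 = 2. Minimum distance d = 4.

Enumerate all 2^2 = 4 messages m ∈ F_2^2.
For each, compute codeword c = mG in F_2^7, then tally its weight.
  m = 00 → c = 0000000, weight = 0.
  m = 10 → c = 0111011, weight = 5.
  m = 01 → c = 1010110, weight = 4.
  m = 11 → c = 1101101, weight = 5.
Tally weights:
  weight 0: 1 codewords.
  weight 4: 1 codewords.
  weight 5: 2 codewords.
Minimum distance d = smallest w > 0 with A_w > 0 = 4.
Sanity: Σ A_w = 4 = 2^2 = 4 ✓.


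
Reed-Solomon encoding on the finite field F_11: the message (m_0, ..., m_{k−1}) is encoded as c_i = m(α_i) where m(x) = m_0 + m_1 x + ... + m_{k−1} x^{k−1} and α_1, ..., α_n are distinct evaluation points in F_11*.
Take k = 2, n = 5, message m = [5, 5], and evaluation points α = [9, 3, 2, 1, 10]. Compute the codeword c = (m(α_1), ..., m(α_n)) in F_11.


c = [6, 9, 4, 10, 0]

Message polynomial: m(x) = 5 + 5·x (mod 11).
For each evaluation point α_i, compute m(α_i) mod 11:
  α_1 = 9: Horner steps 5 → 6, so m(9) = 6.
  α_2 = 3: Horner steps 5 → 9, so m(3) = 9.
  α_3 = 2: Horner steps 5 → 4, so m(2) = 4.
  α_4 = 1: Horner steps 5 → 10, so m(1) = 10.
  α_5 = 10: Horner steps 5 → 0, so m(10) = 0.
Codeword c = [6, 9, 4, 10, 0] ∈ F_11^5.


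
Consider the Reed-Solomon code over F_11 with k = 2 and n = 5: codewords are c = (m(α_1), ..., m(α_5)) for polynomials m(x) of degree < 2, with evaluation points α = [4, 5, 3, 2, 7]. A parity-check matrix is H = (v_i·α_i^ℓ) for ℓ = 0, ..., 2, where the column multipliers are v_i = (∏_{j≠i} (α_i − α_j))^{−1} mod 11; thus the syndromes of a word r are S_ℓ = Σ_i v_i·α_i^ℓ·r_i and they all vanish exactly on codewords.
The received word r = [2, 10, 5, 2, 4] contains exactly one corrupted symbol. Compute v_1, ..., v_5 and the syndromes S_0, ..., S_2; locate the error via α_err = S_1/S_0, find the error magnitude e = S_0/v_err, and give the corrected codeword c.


S = (2, 4, 8), error at position 4, error magnitude e = 5, c = [2, 10, 5, 8, 4].

Step 1: column multipliers v_i = (∏_{j≠i}(α_i − α_j))^{−1} mod 11.
  i = 1 (α = 4): (4−5)(4−3)(4−2)(4−7) = (−1)·1·2·(−3) = 6 ≡ 6, so v_1 = 6^{−1} = 2 (mod 11).
  i = 2 (α = 5): (5−4)(5−3)(5−2)(5−7) = 1·2·3·(−2) = −12 ≡ 10, so v_2 = 10^{−1} = 10 (mod 11).
  i = 3 (α = 3): (3−4)(3−5)(3−2)(3−7) = (−1)·(−2)·1·(−4) = −8 ≡ 3, so v_3 = 3^{−1} = 4 (mod 11).
  i = 4 (α = 2): (2−4)(2−5)(2−3)(2−7) = (−2)·(−3)·(−1)·(−5) = 30 ≡ 8, so v_4 = 8^{−1} = 7 (mod 11).
  i = 5 (α = 7): (7−4)(7−5)(7−3)(7−2) = 3·2·4·5 = 120 ≡ 10, so v_5 = 10^{−1} = 10 (mod 11).
  v = [2, 10, 4, 7, 10].
Step 2: syndromes of r = [2, 10, 5, 2, 4] (all sums mod 11).
  S_0 = Σ v_i r_i = 2·2 + 10·10 + 4·5 + 7·2 + 10·4 = 178 ≡ 2.
  S_1 = Σ v_i α_i r_i = 2·4·2 + 10·5·10 + 4·3·5 + 7·2·2 + 10·7·4 = 884 ≡ 4.
  α_i^2 mod 11 = [5, 3, 9, 4, 5].
  S_2 = Σ v_i α_i^2 r_i = 2·5·2 + 10·3·10 + 4·9·5 + 7·4·2 + 10·5·4 = 756 ≡ 8.
  S = (2, 4, 8) ≠ 0, so r is not a codeword (an error is present).
Step 3: locate the error. For a single error e at position i, S_ℓ = v_i·e·α_i^ℓ, so α_err = S_1/S_0.
  S_0^{−1} = 2^{−1} = 6 (mod 11), so α_err = 4·6 = 24 ≡ 2 = α_4. Error position i = 4.
  Consistency check: S_2/S_1 = 8·3 = 24 ≡ 2 = α_err ✓ (single-error assumption holds).
Step 4: error magnitude e = S_0/v_4 = S_0·∏_{j≠4}(α_4 − α_j) = 2·8 = 16 ≡ 5 (mod 11).
Step 5: correct position 4: c_4 = r_4 − e = 2 − 5 ≡ 8 (mod 11). Hence c = [2, 10, 5, 8, 4].
  Check: interpolating c through the α_i gives m(x) = 3 + 8·x (degree < 2) with m(α_i) = c_i for every i, so c is indeed a codeword.


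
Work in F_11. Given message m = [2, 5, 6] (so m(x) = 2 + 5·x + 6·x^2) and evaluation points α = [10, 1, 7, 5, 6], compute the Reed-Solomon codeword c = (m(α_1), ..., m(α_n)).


c = [3, 2, 1, 1, 6]

Message polynomial: m(x) = 2 + 5·x + 6·x^2 (mod 11).
For each evaluation point α_i, compute m(α_i) mod 11:
  α_1 = 10: Horner steps 6 → 10 → 3, so m(10) = 3.
  α_2 = 1: Horner steps 6 → 0 → 2, so m(1) = 2.
  α_3 = 7: Horner steps 6 → 3 → 1, so m(7) = 1.
  α_4 = 5: Horner steps 6 → 2 → 1, so m(5) = 1.
  α_5 = 6: Horner steps 6 → 8 → 6, so m(6) = 6.
Codeword c = [3, 2, 1, 1, 6] ∈ F_11^5.


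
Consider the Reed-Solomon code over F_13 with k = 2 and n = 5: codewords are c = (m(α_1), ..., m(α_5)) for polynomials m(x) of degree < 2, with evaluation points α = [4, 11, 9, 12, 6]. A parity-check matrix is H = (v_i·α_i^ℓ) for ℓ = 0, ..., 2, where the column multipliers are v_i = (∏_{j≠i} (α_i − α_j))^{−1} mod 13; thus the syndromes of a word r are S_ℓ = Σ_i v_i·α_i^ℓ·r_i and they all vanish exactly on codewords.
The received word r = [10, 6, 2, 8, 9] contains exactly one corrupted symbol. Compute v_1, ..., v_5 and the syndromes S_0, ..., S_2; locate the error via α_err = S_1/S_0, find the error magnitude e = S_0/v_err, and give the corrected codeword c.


S = (5, 7, 2), error at position 1, error magnitude e = 5, c = [5, 6, 2, 8, 9].

Step 1: column multipliers v_i = (∏_{j≠i}(α_i − α_j))^{−1} mod 13.
  i = 1 (α = 4): (4−11)(4−9)(4−12)(4−6) = (−7)·(−5)·(−8)·(−2) = 560 ≡ 1, so v_1 = 1^{−1} = 1 (mod 13).
  i = 2 (α = 11): (11−4)(11−9)(11−12)(11−6) = 7·2·(−1)·5 = −70 ≡ 8, so v_2 = 8^{−1} = 5 (mod 13).
  i = 3 (α = 9): (9−4)(9−11)(9−12)(9−6) = 5·(−2)·(−3)·3 = 90 ≡ 12, so v_3 = 12^{−1} = 12 (mod 13).
  i = 4 (α = 12): (12−4)(12−11)(12−9)(12−6) = 8·1·3·6 = 144 ≡ 1, so v_4 = 1^{−1} = 1 (mod 13).
  i = 5 (α = 6): (6−4)(6−11)(6−9)(6−12) = 2·(−5)·(−3)·(−6) = −180 ≡ 2, so v_5 = 2^{−1} = 7 (mod 13).
  v = [1, 5, 12, 1, 7].
Step 2: syndromes of r = [10, 6, 2, 8, 9] (all sums mod 13).
  S_0 = Σ v_i r_i = 1·10 + 5·6 + 12·2 + 1·8 + 7·9 = 135 ≡ 5.
  S_1 = Σ v_i α_i r_i = 1·4·10 + 5·11·6 + 12·9·2 + 1·12·8 + 7·6·9 = 1060 ≡ 7.
  α_i^2 mod 13 = [3, 4, 3, 1, 10].
  S_2 = Σ v_i α_i^2 r_i = 1·3·10 + 5·4·6 + 12·3·2 + 1·1·8 + 7·10·9 = 860 ≡ 2.
  S = (5, 7, 2) ≠ 0, so r is not a codeword (an error is present).
Step 3: locate the error. For a single error e at position i, S_ℓ = v_i·e·α_i^ℓ, so α_err = S_1/S_0.
  S_0^{−1} = 5^{−1} = 8 (mod 13), so α_err = 7·8 = 56 ≡ 4 = α_1. Error position i = 1.
  Consistency check: S_2/S_1 = 2·2 = 4 ≡ 4 = α_err ✓ (single-error assumption holds).
Step 4: error magnitude e = S_0/v_1 = S_0·∏_{j≠1}(α_1 − α_j) = 5·1 = 5 ≡ 5 (mod 13).
Step 5: correct position 1: c_1 = r_1 − e = 10 − 5 ≡ 5 (mod 13). Hence c = [5, 6, 2, 8, 9].
  Check: interpolating c through the α_i gives m(x) = 10 + 2·x (degree < 2) with m(α_i) = c_i for every i, so c is indeed a codeword.


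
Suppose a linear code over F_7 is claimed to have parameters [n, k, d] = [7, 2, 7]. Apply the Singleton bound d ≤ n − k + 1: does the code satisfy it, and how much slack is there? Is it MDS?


Singleton RHS = n − k + 1 = 6, slack = -1, bound violated (no such code; not MDS).

Singleton bound: d ≤ n − k + 1.
Here n = 7, k = 2, so n − k + 1 = 6.
Given d = 7, check d ≤ 6: NO.
Slack = (n − k + 1) − d = -1.
The slack is negative: d = 7 exceeds n − k + 1 = 6 by 1, so the Singleton bound is violated and no linear [7, 2, 7]_7 code can exist. In particular it is not MDS (MDS requires d = n − k + 1 exactly).
Description: the claimed parameters are [7, 2, 7]_7; such a code would be impossible (violates the Singleton bound).


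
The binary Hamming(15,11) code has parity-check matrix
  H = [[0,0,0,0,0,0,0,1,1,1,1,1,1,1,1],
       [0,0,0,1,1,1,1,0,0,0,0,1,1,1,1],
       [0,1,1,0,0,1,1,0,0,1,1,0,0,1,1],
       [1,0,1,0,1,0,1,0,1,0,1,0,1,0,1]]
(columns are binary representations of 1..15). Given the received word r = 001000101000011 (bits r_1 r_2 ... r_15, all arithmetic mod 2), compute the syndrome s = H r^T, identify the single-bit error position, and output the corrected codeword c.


s = (1, 1, 0, 0)^T, error position = 12, corrected codeword c = 001000101001011

Compute s = H r^T mod 2 one row at a time:
  s_1 = 0 + 1 + 0 + 0 + 0 + 0 + 1 + 1 = 3 ≡ 1 (mod 2).
  s_2 = 0 + 0 + 0 + 1 + 0 + 0 + 1 + 1 = 3 ≡ 1 (mod 2).
  s_3 = 0 + 1 + 0 + 1 + 0 + 0 + 1 + 1 = 4 ≡ 0 (mod 2).
  s_4 = 0 + 1 + 0 + 1 + 1 + 0 + 0 + 1 = 4 ≡ 0 (mod 2).
s = (1, 1, 0, 0)^T — this equals column 12 of H (binary 1100), so error is at position 12.
Correct: flip bit 12 of r = 001000101000011 to get c = 001000101001011.


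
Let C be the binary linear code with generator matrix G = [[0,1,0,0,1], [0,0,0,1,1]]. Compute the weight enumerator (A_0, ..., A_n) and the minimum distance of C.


Weight distribution: A_0 = 1, A_2 = 3. Minimum distance d = 2.

Enumerate all 2^2 = 4 messages m ∈ F_2^2.
For each, compute codeword c = mG in F_2^5, then tally its weight.
  m = 00 → c = 00000, weight = 0.
  m = 10 → c = 01001, weight = 2.
  m = 01 → c = 00011, weight = 2.
  m = 11 → c = 01010, weight = 2.
Tally weights:
  weight 0: 1 codewords.
  weight 2: 3 codewords.
Minimum distance d = smallest w > 0 with A_w > 0 = 2.
Sanity: Σ A_w = 4 = 2^2 = 4 ✓.


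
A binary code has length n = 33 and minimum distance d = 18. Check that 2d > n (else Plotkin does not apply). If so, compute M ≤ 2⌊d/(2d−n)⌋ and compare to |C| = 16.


Plotkin bound M ≤ 12; given |C| = 16 > bound (violated).

Check applicability: 2d = 36, n = 33.
2d − n = 3 > 0, so Plotkin applies.
Compute d/(2d−n) = 18/3 ≈ 6.0000.
⌊d/(2d−n)⌋ = 6.
Plotkin bound: M ≤ 2·6 = 12.
Given |C| = 16, check: VIOLATED.
This |C| is above the Plotkin bound, so no binary code with n = 33, d = 18 and 16 codewords exists.


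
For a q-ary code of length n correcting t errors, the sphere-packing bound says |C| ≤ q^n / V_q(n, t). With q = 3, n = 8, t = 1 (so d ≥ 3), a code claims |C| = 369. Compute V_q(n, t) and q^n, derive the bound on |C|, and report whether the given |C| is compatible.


V_q(n, t) = 17, q^n = 6561, Hamming bound = 385, |C| = 369 ≤ bound (satisfied).

Step 1: Compute V_q(n, t) = Σ_{j=0}^1 C(n, j) (q−1)^j.
  j = 0: C(8,0)·(2)^0 = 1·1 = 1.
  j = 1: C(8,1)·(2)^1 = 8·2 = 16.
  V_q(n, t) = 1 + 16 = 17.
Step 2: q^n = 3^8 = 6561.
Step 3: Hamming bound ⌊q^n / V_q(n,t)⌋ = ⌊6561/17⌋ = 385.
Step 4: Compare |C| = 369 to 385: satisfied.
The claimed |C| lies below the Hamming bound.


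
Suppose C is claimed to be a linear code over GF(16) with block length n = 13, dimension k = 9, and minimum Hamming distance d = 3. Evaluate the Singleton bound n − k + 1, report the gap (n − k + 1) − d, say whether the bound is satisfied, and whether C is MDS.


Singleton RHS = n − k + 1 = 5, slack = 2, bound satisfied, not MDS.

Singleton bound: d ≤ n − k + 1.
Here n = 13, k = 9, so n − k + 1 = 5.
Given d = 3, check d ≤ 5: YES.
Slack = (n − k + 1) − d = 2.
The code is NOT MDS (slack = 2 > 0).
Description: the claimed parameters are [13, 9, 3]_16; such a code would be non-MDS.


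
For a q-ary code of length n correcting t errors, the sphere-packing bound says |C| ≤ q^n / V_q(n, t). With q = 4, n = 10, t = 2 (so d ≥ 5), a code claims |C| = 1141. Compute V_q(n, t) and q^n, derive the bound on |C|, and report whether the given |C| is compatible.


V_q(n, t) = 436, q^n = 1048576, Hamming bound = 2404, |C| = 1141 ≤ bound (satisfied).

Step 1: Compute V_q(n, t) = Σ_{j=0}^2 C(n, j) (q−1)^j.
  j = 0: C(10,0)·(3)^0 = 1·1 = 1.
  j = 1: C(10,1)·(3)^1 = 10·3 = 30.
  j = 2: C(10,2)·(3)^2 = 45·9 = 405.
  V_q(n, t) = 1 + 30 + 405 = 436.
Step 2: q^n = 4^10 = 1048576.
Step 3: Hamming bound ⌊q^n / V_q(n,t)⌋ = ⌊1048576/436⌋ = 2404.
Step 4: Compare |C| = 1141 to 2404: satisfied.
The claimed |C| lies below the Hamming bound.


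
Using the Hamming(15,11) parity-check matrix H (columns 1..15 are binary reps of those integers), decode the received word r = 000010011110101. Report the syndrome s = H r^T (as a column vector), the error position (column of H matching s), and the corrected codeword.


s = (0, 1, 1, 1)^T, error position = 7, corrected codeword c = 000010111110101

Compute s = H r^T mod 2 one row at a time:
  s_1 = 1 + 1 + 1 + 1 + 0 + 1 + 0 + 1 = 6 ≡ 0 (mod 2).
  s_2 = 0 + 1 + 0 + 0 + 0 + 1 + 0 + 1 = 3 ≡ 1 (mod 2).
  s_3 = 0 + 0 + 0 + 0 + 1 + 1 + 0 + 1 = 3 ≡ 1 (mod 2).
  s_4 = 0 + 0 + 1 + 0 + 1 + 1 + 1 + 1 = 5 ≡ 1 (mod 2).
s = (0, 1, 1, 1)^T — this equals column 7 of H (binary 0111), so error is at position 7.
Correct: flip bit 7 of r = 000010011110101 to get c = 000010111110101.


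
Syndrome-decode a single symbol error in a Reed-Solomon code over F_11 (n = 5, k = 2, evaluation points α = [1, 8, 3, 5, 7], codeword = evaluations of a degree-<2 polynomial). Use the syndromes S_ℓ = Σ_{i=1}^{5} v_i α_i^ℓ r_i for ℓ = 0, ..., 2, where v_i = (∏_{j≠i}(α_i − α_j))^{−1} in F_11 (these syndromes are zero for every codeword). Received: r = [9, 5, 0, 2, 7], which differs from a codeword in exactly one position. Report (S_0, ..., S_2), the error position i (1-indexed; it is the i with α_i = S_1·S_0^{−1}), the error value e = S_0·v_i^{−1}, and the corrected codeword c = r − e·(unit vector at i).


S = (2, 3, 10), error at position 5, error magnitude e = 3, c = [9, 5, 0, 2, 4].

Step 1: column multipliers v_i = (∏_{j≠i}(α_i − α_j))^{−1} mod 11.
  i = 1 (α = 1): (1−8)(1−3)(1−5)(1−7) = (−7)·(−2)·(−4)·(−6) = 336 ≡ 6, so v_1 = 6^{−1} = 2 (mod 11).
  i = 2 (α = 8): (8−1)(8−3)(8−5)(8−7) = 7·5·3·1 = 105 ≡ 6, so v_2 = 6^{−1} = 2 (mod 11).
  i = 3 (α = 3): (3−1)(3−8)(3−5)(3−7) = 2·(−5)·(−2)·(−4) = −80 ≡ 8, so v_3 = 8^{−1} = 7 (mod 11).
  i = 4 (α = 5): (5−1)(5−8)(5−3)(5−7) = 4·(−3)·2·(−2) = 48 ≡ 4, so v_4 = 4^{−1} = 3 (mod 11).
  i = 5 (α = 7): (7−1)(7−8)(7−3)(7−5) = 6·(−1)·4·2 = −48 ≡ 7, so v_5 = 7^{−1} = 8 (mod 11).
  v = [2, 2, 7, 3, 8].
Step 2: syndromes of r = [9, 5, 0, 2, 7] (all sums mod 11).
  S_0 = Σ v_i r_i = 2·9 + 2·5 + 7·0 + 3·2 + 8·7 = 90 ≡ 2.
  S_1 = Σ v_i α_i r_i = 2·1·9 + 2·8·5 + 7·3·0 + 3·5·2 + 8·7·7 = 520 ≡ 3.
  α_i^2 mod 11 = [1, 9, 9, 3, 5].
  S_2 = Σ v_i α_i^2 r_i = 2·1·9 + 2·9·5 + 7·9·0 + 3·3·2 + 8·5·7 = 406 ≡ 10.
  S = (2, 3, 10) ≠ 0, so r is not a codeword (an error is present).
Step 3: locate the error. For a single error e at position i, S_ℓ = v_i·e·α_i^ℓ, so α_err = S_1/S_0.
  S_0^{−1} = 2^{−1} = 6 (mod 11), so α_err = 3·6 = 18 ≡ 7 = α_5. Error position i = 5.
  Consistency check: S_2/S_1 = 10·4 = 40 ≡ 7 = α_err ✓ (single-error assumption holds).
Step 4: error magnitude e = S_0/v_5 = S_0·∏_{j≠5}(α_5 − α_j) = 2·7 = 14 ≡ 3 (mod 11).
Step 5: correct position 5: c_5 = r_5 − e = 7 − 3 ≡ 4 (mod 11). Hence c = [9, 5, 0, 2, 4].
  Check: interpolating c through the α_i gives m(x) = 8 + 1·x (degree < 2) with m(α_i) = c_i for every i, so c is indeed a codeword.
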